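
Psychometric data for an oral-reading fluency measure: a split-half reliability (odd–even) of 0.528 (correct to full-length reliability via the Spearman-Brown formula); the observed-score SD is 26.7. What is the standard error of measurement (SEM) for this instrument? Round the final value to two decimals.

14.84

Spearman-Brown: r = 2(0.528) / (1 + 0.528) = 1.056 / 1.528 ≈ 0.691
SEM = 26.700*√(1 − 0.691) ≈ 14.840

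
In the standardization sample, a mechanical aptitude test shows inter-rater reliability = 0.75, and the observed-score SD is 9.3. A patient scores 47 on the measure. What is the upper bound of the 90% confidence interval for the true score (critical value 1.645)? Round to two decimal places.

54.65

SEM = 9.3000 * √(1 − 0.7500) = 9.3000 * √0.2500 ≈ 9.3000 * 0.5000 ≈ 4.6500
1.645 * SEM ≈ 7.6493
Upper limit = 47 + 7.6493 ≈ 54.6493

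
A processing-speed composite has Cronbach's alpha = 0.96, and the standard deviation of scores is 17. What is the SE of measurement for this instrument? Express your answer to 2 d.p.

SEM = 17.0000 · √(1 − 0.9600) = 17.0000 · √0.0400 ≈ 17.0000 · 0.2000 ≈ 3.4000

3.40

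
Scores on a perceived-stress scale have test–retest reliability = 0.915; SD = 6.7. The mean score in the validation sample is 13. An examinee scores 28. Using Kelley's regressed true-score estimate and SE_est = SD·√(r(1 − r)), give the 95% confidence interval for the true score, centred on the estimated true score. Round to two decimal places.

T̂ = r·X + (1 − r)·M = 0.915×28 + 0.085×13 = 25.620 + 1.105 ≈ 26.725
SE_est = SD × √(r(1 − r)) = 6.700 × √0.078 ≈ 6.700 × 0.279 ≈ 1.869
95% CI: 26.725 ± 3.662 ≈ (23.063, 30.387)

[23.06, 30.39]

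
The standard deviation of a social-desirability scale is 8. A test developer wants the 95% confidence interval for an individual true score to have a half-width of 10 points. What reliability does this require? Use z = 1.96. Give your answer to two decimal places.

SEM needed = half-width / z = 10/1.96 ≃ 5.10204
r = 1 − (5.10204/8)² ≃ 1 − 0.40673 ≃ 0.59327

0.59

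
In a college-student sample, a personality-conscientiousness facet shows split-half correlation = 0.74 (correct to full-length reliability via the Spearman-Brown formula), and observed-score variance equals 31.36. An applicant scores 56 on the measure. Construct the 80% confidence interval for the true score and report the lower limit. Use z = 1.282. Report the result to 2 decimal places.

53.22

SD = √31.36 ≃ 5.6000
Spearman-Brown: r = 2(0.74) / (1 + 0.74) = 1.4800 / 1.7400 ≃ 0.8506
SEM = 5.6000·√(1 − 0.8506) ≃ 2.1647
1.282 · SEM ≃ 2.7752
Lower bound: 56 − 2.7752 = 53.2248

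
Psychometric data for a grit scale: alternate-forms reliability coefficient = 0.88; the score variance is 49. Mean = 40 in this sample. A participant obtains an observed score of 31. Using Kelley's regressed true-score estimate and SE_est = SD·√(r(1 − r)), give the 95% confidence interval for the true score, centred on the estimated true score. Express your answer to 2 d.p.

SD = √49 ≈ 7.0000
T̂ = r·X + (1 − r)·M = 0.8800×31 + 0.1200×40 = 27.2800 + 4.8000 ≈ 32.0800
SE_est = SD × √(r(1 − r)) = 7.0000 × √0.1056 ≈ 7.0000 × 0.3250 ≈ 2.2747
CI = 32.0800 ± 1.96 × 2.2747 → [27.6215, 36.5385]

[27.62, 36.54]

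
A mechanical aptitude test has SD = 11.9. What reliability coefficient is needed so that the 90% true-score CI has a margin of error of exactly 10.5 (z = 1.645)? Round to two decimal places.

Required SEM = 10.5 / 1.645 ≈ 6.3830
r = 1 − (6.3830/11.9)² ≈ 1 − 0.2877 ≈ 0.7123

0.71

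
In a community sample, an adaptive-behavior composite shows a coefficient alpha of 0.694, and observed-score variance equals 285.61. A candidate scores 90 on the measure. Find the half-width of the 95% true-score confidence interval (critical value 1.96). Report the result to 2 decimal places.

18.32

SD = √285.61 ≃ 16.90000
SEM = 16.90000*√(1 − 0.69400) ≃ 9.34862
Half-width = 1.96*9.34862 ≃ 18.32329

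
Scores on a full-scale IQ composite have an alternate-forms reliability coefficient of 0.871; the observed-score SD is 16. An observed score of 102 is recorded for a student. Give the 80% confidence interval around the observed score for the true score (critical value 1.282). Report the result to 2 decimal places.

[94.63, 109.37]

The standard error of measurement is 16.0000·√(1 − 0.8710) ≈ 16.0000·0.3592 ≈ 5.7467.
Half-width = 1.282·5.7467 ≈ 7.3672
80% CI: 102 ± 7.3672 = [94.6328, 109.3672]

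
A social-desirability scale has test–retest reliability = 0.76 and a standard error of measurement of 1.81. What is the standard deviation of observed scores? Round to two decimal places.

3.69

SD = SEM / √(1 − r) = 1.81 / √0.2400 ≈ 1.81 / 0.4899 ≈ 3.6946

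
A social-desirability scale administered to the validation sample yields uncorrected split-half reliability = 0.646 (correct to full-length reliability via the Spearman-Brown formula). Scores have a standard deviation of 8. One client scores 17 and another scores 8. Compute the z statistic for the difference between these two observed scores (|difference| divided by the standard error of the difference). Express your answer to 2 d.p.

Full-length reliability (Spearman-Brown) = 2(0.646)/(1+0.646) ≈ 0.78493
SEM = 8.00000 × √(1 − 0.78493) = 8.00000 × √0.21507 ≈ 8.00000 × 0.46375 ≈ 3.71002
SE_diff = √2 × SEM ≈ 5.24677
z = 9 / 5.24677 ≈ 1.71534

1.72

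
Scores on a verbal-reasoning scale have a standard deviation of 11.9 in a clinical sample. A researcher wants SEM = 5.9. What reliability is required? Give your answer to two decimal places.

r = 1 − (SEM / SD)² = 1 − (5.9000 / 11.9)² ≈ 1 − 0.2458 ≈ 0.7542

0.75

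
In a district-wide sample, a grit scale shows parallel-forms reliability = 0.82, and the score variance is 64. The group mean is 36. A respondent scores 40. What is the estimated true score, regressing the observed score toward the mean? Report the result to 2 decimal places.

T̂ = r·X + (1 − r)·M = 0.820·40 + 0.180·36 = 32.800 + 6.480 ≈ 39.280

39.28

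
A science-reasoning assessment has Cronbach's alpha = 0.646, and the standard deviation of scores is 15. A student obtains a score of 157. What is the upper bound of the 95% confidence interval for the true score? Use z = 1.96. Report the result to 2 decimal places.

The standard error of measurement is 15.000×√(1 − 0.646) ≈ 15.000×0.595 ≈ 8.925.
Half-width = 1.96×8.925 ≈ 17.492
Upper bound: 157 + 17.492 = 174.492

174.49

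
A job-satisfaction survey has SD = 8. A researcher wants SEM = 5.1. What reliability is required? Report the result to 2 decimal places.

0.59

r = 1 − (SEM / SD)² = 1 − (5.100 / 8)² ≈ 1 − 0.406 ≈ 0.594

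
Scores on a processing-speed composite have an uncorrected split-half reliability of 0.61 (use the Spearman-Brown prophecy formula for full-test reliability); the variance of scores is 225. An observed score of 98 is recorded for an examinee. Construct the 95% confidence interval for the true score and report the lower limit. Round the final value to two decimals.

σ = 225^(1/2) = 15.00000
r_full = 2·0.61 / (1 + 0.61) ≃ 0.75776
SEM = 15.00000 · √(1 − 0.75776) = 15.00000 · √0.24224 ≃ 15.00000 · 0.49217 ≃ 7.38262
Margin = 1.96 · 7.38262 ≃ 14.46994
Lower limit = 98 − 14.46994 ≃ 83.53006

83.53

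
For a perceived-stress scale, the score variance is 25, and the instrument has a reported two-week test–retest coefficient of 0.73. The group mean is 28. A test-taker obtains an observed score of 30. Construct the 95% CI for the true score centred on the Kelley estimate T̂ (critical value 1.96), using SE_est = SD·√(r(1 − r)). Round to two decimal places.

[25.11, 33.81]

SD = √25 = 5.000
T̂ = 0.730(30) + 0.270(28) ≈ 29.460
SE_est = 5.000·√[r(1 − r)] ≈ 2.220
CI = 29.460 ± 1.96 · 2.220 → [25.109, 33.811]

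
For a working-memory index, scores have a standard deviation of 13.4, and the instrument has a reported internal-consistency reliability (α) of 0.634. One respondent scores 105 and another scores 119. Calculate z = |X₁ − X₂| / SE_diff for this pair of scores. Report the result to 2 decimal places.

1.22

SEM = 13.4000 * √(1 − 0.6340) = 13.4000 * √0.3660 ≈ 13.4000 * 0.6050 ≈ 8.1067
SE_diff = SEM * √2 ≈ 8.1067 * 1.4142 ≈ 11.4646
z = 14 / 11.4646 ≈ 1.2211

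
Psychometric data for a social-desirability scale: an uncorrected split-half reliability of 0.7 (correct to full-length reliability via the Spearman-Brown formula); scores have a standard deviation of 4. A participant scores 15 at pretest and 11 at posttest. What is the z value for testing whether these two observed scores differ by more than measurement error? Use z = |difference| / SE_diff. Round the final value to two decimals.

Spearman-Brown: r = 2(0.7) / (1 + 0.7) = 1.400 / 1.700 ≈ 0.824
SEM = 4.000×√(1 − 0.824) ≈ 1.680
Standard error of the difference = 1.680·√2 ≈ 2.376
z = |15 − 11| / 2.376 = 4 / 2.376 ≈ 1.683

1.68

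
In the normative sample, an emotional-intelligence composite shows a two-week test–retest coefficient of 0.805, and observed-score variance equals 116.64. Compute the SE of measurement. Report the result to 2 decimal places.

σ = 116.64^(1/2) = 10.8000
SEM = 10.8000·√(1 − 0.8050) ≈ 4.7692

4.77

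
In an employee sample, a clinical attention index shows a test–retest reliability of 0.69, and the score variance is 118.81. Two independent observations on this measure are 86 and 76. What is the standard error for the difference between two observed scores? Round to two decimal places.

8.58

σ = 118.81^(1/2) = 10.9000
SEM = 10.9000 * √(1 − 0.6900) = 10.9000 * √0.3100 ≈ 10.9000 * 0.5568 ≈ 6.0689
SE_diff = SEM * √2 ≈ 6.0689 * 1.4142 ≈ 8.5827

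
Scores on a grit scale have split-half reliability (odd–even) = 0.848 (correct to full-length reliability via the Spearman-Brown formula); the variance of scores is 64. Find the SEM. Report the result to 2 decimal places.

σ = 64^(1/2) = 8.0000
Full-length reliability (Spearman-Brown) = 2(0.848)/(1+0.848) ≈ 0.9177
SEM = 8.0000 · √(1 − 0.9177) = 8.0000 · √0.0823 ≈ 8.0000 · 0.2868 ≈ 2.2944

2.29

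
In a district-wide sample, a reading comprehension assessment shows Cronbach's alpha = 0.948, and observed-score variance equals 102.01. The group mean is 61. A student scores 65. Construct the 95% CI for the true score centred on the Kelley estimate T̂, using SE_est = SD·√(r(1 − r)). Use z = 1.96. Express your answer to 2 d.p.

[60.40, 69.19]

σ = 102.01^(1/2) = 10.10000
T̂ = 0.94800(65) + 0.05200(61) ≈ 64.79200
SE_est = 10.10000·√(0.94800·0.05200) ≈ 2.24247
CI = 64.79200 ± 1.96 · 2.24247 → [60.39675, 69.18725]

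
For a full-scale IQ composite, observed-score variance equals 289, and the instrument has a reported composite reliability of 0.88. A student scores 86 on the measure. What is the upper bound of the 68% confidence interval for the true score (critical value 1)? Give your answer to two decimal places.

SD = √289 ≃ 17.00000
The standard error of measurement is 17.00000*√(1 − 0.88000) ≃ 17.00000*0.34641 ≃ 5.88897.
Half-width = 1*5.88897 ≃ 5.88897
Upper bound: 86 + 5.88897 = 91.88897

91.89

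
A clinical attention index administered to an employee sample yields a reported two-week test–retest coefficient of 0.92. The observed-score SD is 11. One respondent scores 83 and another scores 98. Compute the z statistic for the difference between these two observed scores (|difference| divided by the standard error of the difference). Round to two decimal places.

The standard error of measurement is 11.000*√(1 − 0.920) ≈ 11.000*0.283 ≈ 3.111.
SE_diff = √2 * SEM ≈ 4.400
z = 15 / 4.400 ≈ 3.409

3.41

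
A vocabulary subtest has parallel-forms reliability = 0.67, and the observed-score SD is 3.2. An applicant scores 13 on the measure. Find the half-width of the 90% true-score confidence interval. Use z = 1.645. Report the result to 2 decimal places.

3.02

SEM = 3.20000 · √(1 − 0.67000) = 3.20000 · √0.33000 ≈ 3.20000 · 0.57446 ≈ 1.83826
Half-width = 1.645·1.83826 ≈ 3.02394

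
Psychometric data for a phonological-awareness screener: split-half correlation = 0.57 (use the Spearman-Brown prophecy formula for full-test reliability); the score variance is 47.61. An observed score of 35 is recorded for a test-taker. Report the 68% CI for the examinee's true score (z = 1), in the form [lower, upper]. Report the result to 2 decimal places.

σ = 47.61^(1/2) = 6.9000
r_full = 2·0.57 / (1 + 0.57) ≈ 0.7261
SEM = 6.9000 * √(1 − 0.7261) = 6.9000 * √0.2739 ≈ 6.9000 * 0.5233 ≈ 3.6110
1 * SEM ≈ 3.6110
Interval: (31.3890, 38.6110)

[31.39, 38.61]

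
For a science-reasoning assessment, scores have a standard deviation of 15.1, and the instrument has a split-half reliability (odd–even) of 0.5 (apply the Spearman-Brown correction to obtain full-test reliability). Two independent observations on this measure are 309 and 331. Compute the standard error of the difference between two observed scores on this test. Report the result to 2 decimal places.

12.33

r_full = 2·0.5 / (1 + 0.5) ≈ 0.6667
SEM = 15.1000 · √(1 − 0.6667) = 15.1000 · √0.3333 ≈ 15.1000 · 0.5774 ≈ 8.7180
SE_diff = √2 · SEM ≈ 12.3291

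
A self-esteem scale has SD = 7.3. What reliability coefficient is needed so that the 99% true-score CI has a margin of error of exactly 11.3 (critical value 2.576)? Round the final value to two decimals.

0.64

SEM needed = half-width / z = 11.3/2.576 ≃ 4.387
r = 1 − (SEM / SD)² = 1 − (4.387 / 7.3)² ≃ 1 − 0.361 ≃ 0.639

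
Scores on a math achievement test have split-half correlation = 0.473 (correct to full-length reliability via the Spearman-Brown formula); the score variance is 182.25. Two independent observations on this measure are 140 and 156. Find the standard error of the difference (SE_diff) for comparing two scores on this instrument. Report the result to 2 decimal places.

σ = 182.25^(1/2) = 13.500
Spearman-Brown: r = 2(0.473) / (1 + 0.473) = 0.946 / 1.473 ≈ 0.642
SEM = 13.500*√(1 − 0.642) ≈ 8.075
Standard error of the difference = 8.075·√2 ≈ 11.420

11.42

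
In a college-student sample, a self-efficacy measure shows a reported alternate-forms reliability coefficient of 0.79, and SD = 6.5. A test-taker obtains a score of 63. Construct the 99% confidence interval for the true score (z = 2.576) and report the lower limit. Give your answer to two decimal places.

The standard error of measurement is 6.5000×√(1 − 0.7900) ≈ 6.5000×0.4583 ≈ 2.9787.
2.576 × SEM ≈ 7.6731
Lower bound: 63 − 7.6731 = 55.3269

55.33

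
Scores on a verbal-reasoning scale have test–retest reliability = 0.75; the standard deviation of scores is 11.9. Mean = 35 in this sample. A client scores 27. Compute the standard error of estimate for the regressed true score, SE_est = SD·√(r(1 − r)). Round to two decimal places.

SE_est = SD * √(r(1 − r)) = 11.900 * √0.188 ≈ 11.900 * 0.433 ≈ 5.153

5.15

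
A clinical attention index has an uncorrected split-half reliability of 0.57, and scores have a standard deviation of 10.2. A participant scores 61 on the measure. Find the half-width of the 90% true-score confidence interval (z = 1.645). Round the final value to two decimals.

Spearman-Brown: r = 2(0.57) / (1 + 0.57) = 1.1400 / 1.5700 ≈ 0.7261
SEM = 10.2000*√(1 − 0.7261) ≈ 5.3381
1.645 * SEM ≈ 8.7811

8.78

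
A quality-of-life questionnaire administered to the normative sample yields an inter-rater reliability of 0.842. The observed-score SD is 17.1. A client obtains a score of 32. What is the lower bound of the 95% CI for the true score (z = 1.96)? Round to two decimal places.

SEM = 17.1000×√(1 − 0.8420) ≈ 6.7971
1.96 × SEM ≈ 13.3223
Lower limit = 32 − 13.3223 ≈ 18.6777

18.68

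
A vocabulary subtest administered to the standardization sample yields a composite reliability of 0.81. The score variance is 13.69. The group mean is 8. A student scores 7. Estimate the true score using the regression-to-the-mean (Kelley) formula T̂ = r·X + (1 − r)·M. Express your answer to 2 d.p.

7.19

T̂ = 0.810(7) + 0.190(8) ≈ 7.190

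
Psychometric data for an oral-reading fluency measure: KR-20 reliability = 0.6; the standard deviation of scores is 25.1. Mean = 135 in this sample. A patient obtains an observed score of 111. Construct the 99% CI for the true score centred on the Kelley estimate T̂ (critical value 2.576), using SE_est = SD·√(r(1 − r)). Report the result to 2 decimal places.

[88.92, 152.28]

T̂ = r·X + (1 − r)·M = 0.6000*111 + 0.4000*135 = 66.6000 + 54.0000 ≃ 120.6000
SE_est = SD * √(r(1 − r)) = 25.1000 * √0.2400 ≃ 25.1000 * 0.4899 ≃ 12.2964
99% CI: 120.6000 ± 31.6756 ≃ (88.9244, 152.2756)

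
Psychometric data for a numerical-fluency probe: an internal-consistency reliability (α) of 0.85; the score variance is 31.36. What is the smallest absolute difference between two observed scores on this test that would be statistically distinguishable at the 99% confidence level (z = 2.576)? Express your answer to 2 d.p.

SD = √31.36 = 5.6000
The standard error of measurement is 5.6000·√(1 − 0.8500) ≈ 5.6000·0.3873 ≈ 2.1689.
Standard error of the difference = 2.1689·√2 ≈ 3.0672
Smallest detectable difference = 2.576·3.0672 ≈ 7.9012

7.90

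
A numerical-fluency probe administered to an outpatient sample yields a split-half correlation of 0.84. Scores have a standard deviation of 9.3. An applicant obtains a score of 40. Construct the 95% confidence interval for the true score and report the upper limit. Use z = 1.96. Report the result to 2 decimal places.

Spearman-Brown: r = 2(0.84) / (1 + 0.84) = 1.6800 / 1.8400 ≈ 0.9130
The standard error of measurement is 9.3000*√(1 − 0.9130) ≈ 9.3000*0.2949 ≈ 2.7424.
1.96 * SEM ≈ 5.3751
Upper limit = 40 + 5.3751 ≈ 45.3751

45.38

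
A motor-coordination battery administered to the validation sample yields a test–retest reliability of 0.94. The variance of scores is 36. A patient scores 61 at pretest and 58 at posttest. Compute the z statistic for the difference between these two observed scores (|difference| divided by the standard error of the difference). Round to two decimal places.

SD = √36 = 6.000
SEM = 6.000 · √(1 − 0.940) = 6.000 · √0.060 ≈ 6.000 · 0.245 ≈ 1.470
SE_diff = √2 · SEM ≈ 2.078
z = |61 − 58| / 2.078 = 3 / 2.078 ≈ 1.443

1.44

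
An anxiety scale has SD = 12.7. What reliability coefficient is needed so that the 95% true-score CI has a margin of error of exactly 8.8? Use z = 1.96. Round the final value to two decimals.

Required SEM = 8.8 / 1.96 ≈ 4.4898
Required reliability = 1 − (SEM/SD)² = 1 − 0.1250 ≈ 0.8750

0.88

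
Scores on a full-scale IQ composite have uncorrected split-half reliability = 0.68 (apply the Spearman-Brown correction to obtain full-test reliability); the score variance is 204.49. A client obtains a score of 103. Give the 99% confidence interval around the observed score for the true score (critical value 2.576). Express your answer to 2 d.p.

[86.92, 119.08]

SD = √204.49 = 14.300
Spearman-Brown: r = 2(0.68) / (1 + 0.68) = 1.360 / 1.680 ≈ 0.810
SEM = 14.300 * √(1 − 0.810) = 14.300 * √0.190 ≈ 14.300 * 0.436 ≈ 6.241
2.576 * SEM ≈ 16.077
CI = 103 ± 16.077 → [86.923, 119.077]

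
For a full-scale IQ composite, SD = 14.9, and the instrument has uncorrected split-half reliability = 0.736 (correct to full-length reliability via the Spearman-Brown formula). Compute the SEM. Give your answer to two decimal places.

5.81

Full-length reliability (Spearman-Brown) = 2(0.736)/(1+0.736) ≈ 0.848
The standard error of measurement is 14.900*√(1 − 0.848) ≈ 14.900*0.390 ≈ 5.810.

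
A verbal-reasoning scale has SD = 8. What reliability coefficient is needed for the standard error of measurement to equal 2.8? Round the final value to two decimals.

0.88

r = 1 − (SEM / SD)² = 1 − (2.80000 / 8)² ≈ 1 − 0.12250 ≈ 0.87750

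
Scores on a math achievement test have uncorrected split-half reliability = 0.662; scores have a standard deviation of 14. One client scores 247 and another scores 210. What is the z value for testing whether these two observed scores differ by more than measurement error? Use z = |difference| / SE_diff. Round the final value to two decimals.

r_full = 2·0.662 / (1 + 0.662) ≈ 0.797
SEM = 14.000·√(1 − 0.797) ≈ 6.314
SE_diff = √2 · SEM ≈ 8.929
z = |247 − 210| / 8.929 = 37 / 8.929 ≈ 4.144

4.14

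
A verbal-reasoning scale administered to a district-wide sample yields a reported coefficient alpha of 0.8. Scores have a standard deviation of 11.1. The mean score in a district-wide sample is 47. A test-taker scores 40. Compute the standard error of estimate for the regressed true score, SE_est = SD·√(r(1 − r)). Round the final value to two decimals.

4.44

SE_est = SD × √(r(1 − r)) = 11.100 × √0.160 ≃ 11.100 × 0.400 ≃ 4.440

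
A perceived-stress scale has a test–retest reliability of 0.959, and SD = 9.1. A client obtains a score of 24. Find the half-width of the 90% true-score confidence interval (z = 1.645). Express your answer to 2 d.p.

3.03

SEM = 9.1000×√(1 − 0.9590) ≃ 1.8426
Margin = 1.645 × 1.8426 ≃ 3.0311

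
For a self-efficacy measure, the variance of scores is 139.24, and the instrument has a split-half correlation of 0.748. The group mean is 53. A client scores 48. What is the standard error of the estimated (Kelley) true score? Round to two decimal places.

4.14

SD = √139.24 ≃ 11.80000
Spearman-Brown: r = 2(0.748) / (1 + 0.748) = 1.49600 / 1.74800 ≃ 0.85584
SE_est = 11.80000·√[r(1 − r)] ≃ 4.14483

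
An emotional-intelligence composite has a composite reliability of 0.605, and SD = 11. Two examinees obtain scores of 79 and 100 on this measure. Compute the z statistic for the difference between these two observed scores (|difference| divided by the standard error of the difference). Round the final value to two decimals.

The standard error of measurement is 11.00000*√(1 − 0.60500) ≃ 11.00000*0.62849 ≃ 6.91339.
SE_diff = SEM * √2 ≃ 6.91339 * 1.41421 ≃ 9.77701
z = |79 − 100| / 9.77701 = 21 / 9.77701 ≃ 2.14790

2.15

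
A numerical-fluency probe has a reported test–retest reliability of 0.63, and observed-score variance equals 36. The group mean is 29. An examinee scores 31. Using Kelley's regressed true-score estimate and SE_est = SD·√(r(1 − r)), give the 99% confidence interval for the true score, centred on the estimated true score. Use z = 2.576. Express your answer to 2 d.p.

[22.80, 37.72]

σ = 36^(1/2) = 6.000
Estimated true score = 0.630×31 + (1 − 0.630)×29 ≈ 30.260
SE_est = SD × √(r(1 − r)) = 6.000 × √0.233 ≈ 6.000 × 0.483 ≈ 2.897
99% CI: 30.260 ± 7.462 ≈ (22.798, 37.722)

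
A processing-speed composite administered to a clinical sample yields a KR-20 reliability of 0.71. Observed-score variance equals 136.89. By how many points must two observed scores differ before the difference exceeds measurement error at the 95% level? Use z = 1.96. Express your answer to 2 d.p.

17.46

SD = √136.89 = 11.7000
SEM = 11.7000 * √(1 − 0.7100) = 11.7000 * √0.2900 ≈ 11.7000 * 0.5385 ≈ 6.3006
SE_diff = SEM * √2 ≈ 6.3006 * 1.4142 ≈ 8.9105
Smallest detectable difference = 1.96*8.9105 ≈ 17.4645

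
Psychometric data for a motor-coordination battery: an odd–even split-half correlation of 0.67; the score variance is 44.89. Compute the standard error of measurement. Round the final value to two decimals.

2.98

σ = 44.89^(1/2) = 6.700
Full-length reliability (Spearman-Brown) = 2(0.67)/(1+0.67) ≈ 0.802
The standard error of measurement is 6.700*√(1 − 0.802) ≈ 6.700*0.445 ≈ 2.978.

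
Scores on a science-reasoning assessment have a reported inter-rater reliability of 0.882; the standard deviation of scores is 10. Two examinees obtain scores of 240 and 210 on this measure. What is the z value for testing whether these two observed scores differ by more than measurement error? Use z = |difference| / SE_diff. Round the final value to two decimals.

The standard error of measurement is 10.000·√(1 − 0.882) ≈ 10.000·0.344 ≈ 3.435.
Standard error of the difference = 3.435·√2 ≈ 4.858
z = |240 − 210| / 4.858 = 30 / 4.858 ≈ 6.175

6.18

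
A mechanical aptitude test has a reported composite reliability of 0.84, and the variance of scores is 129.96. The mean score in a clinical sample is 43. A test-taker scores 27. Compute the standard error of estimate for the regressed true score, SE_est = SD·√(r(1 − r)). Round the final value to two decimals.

4.18

σ = 129.96^(1/2) = 11.400
SE_est = 11.400·√[r(1 − r)] ≃ 4.179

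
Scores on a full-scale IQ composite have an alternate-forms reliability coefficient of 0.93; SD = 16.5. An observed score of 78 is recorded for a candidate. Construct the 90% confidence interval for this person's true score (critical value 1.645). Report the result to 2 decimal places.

The standard error of measurement is 16.5000·√(1 − 0.9300) ≃ 16.5000·0.2646 ≃ 4.3655.
Half-width = 1.645·4.3655 ≃ 7.1812
Interval: (70.8188, 85.1812)

[70.82, 85.18]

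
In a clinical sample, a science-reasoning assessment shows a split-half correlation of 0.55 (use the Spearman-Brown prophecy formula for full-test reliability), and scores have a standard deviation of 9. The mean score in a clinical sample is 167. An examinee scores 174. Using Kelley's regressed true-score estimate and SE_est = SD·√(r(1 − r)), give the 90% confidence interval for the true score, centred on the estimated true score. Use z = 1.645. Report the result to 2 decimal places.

Spearman-Brown: r = 2(0.55) / (1 + 0.55) = 1.100 / 1.550 ≈ 0.710
T̂ = r·X + (1 − r)·M = 0.710·174 + 0.290·167 ≈ 123.484 + 48.484 ≈ 171.968
SE_est = SD · √(r(1 − r)) = 9.000 · √0.206 ≈ 9.000 · 0.454 ≈ 4.085
CI = 171.968 ± 1.645 · 4.085 → [165.248, 178.688]

[165.25, 178.69]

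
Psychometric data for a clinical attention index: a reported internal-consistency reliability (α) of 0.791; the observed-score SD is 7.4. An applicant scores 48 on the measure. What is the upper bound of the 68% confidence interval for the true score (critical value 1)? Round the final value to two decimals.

SEM = 7.400·√(1 − 0.791) ≈ 3.383
1 · SEM ≈ 3.383
Upper limit = 48 + 3.383 ≈ 51.383

51.38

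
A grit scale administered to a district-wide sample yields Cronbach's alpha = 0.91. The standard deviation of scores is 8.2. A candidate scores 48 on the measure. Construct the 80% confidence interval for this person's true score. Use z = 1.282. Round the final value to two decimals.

SEM = 8.2000 · √(1 − 0.9100) = 8.2000 · √0.0900 ≃ 8.2000 · 0.3000 ≃ 2.4600
Half-width = 1.282·2.4600 ≃ 3.1537
80% CI: 48 ± 3.1537 = [44.8463, 51.1537]

[44.85, 51.15]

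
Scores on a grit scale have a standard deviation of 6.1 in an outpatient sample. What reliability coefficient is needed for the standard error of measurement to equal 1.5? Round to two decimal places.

0.94

r = 1 − (SEM / SD)² = 1 − (1.500 / 6.1)² ≈ 1 − 0.060 ≈ 0.940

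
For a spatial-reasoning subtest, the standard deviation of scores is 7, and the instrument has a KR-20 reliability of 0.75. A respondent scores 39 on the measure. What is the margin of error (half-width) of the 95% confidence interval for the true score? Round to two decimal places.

The standard error of measurement is 7.000·√(1 − 0.750) ≈ 7.000·0.500 ≈ 3.500.
Half-width = 1.96·3.500 ≈ 6.860

6.86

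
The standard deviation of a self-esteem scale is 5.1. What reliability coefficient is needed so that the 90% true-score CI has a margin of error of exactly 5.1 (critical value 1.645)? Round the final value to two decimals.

0.63

SEM needed = half-width / z = 5.1/1.645 ≃ 3.1003
Required reliability = 1 − (SEM/SD)² = 1 − 0.3695 ≃ 0.6305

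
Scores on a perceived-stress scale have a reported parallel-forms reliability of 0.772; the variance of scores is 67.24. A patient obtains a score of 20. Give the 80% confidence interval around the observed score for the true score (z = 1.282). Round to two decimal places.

SD = √67.24 = 8.200
The standard error of measurement is 8.200*√(1 − 0.772) ≃ 8.200*0.477 ≃ 3.915.
1.282 * SEM ≃ 5.020
80% CI: 20 ± 5.020 = [14.980, 25.020]

[14.98, 25.02]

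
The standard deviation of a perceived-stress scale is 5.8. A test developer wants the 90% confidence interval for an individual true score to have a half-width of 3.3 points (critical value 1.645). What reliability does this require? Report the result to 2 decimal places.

SEM needed = half-width / z = 3.3/1.645 ≈ 2.00608
r = 1 − (2.00608/5.8)² ≈ 1 − 0.11963 ≈ 0.88037

0.88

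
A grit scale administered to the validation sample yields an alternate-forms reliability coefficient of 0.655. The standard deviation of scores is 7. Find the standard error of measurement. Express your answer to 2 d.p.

SEM = 7.000 × √(1 − 0.655) = 7.000 × √0.345 ≈ 7.000 × 0.587 ≈ 4.112

4.11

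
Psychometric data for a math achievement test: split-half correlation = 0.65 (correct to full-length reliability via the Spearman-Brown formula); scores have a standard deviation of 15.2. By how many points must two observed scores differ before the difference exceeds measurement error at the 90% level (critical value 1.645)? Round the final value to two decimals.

16.29

Spearman-Brown: r = 2(0.65) / (1 + 0.65) = 1.3000 / 1.6500 ≈ 0.7879
The standard error of measurement is 15.2000·√(1 − 0.7879) ≈ 15.2000·0.4606 ≈ 7.0006.
Standard error of the difference = 7.0006·√2 ≈ 9.9004
Smallest detectable difference = 1.645·9.9004 ≈ 16.2861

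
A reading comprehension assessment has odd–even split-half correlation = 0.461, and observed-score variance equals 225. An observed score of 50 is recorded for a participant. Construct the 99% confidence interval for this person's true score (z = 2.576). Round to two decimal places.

SD = √225 = 15.00000
r_full = 2·0.461 / (1 + 0.461) ≈ 0.63107
The standard error of measurement is 15.00000*√(1 − 0.63107) ≈ 15.00000*0.60739 ≈ 9.11088.
2.576 * SEM ≈ 23.46964
CI = 50 ± 23.46964 → [26.53036, 73.46964]

[26.53, 73.47]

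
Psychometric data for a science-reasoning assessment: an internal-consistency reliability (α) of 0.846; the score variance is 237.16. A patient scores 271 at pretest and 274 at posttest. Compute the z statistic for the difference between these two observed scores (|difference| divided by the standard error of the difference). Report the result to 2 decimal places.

0.35

σ = 237.16^(1/2) = 15.400
SEM = 15.400 * √(1 − 0.846) = 15.400 * √0.154 ≈ 15.400 * 0.392 ≈ 6.043
SE_diff = √2 * SEM ≈ 8.547
z = 3 / 8.547 ≈ 0.351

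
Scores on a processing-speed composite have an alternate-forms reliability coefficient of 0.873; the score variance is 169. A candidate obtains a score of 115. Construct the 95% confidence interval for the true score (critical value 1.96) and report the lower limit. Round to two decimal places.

SD = √169 = 13.0000
SEM = 13.0000 × √(1 − 0.8730) = 13.0000 × √0.1270 ≈ 13.0000 × 0.3564 ≈ 4.6328
Margin = 1.96 × 4.6328 ≈ 9.0803
Lower limit = 115 − 9.0803 ≈ 105.9197

105.92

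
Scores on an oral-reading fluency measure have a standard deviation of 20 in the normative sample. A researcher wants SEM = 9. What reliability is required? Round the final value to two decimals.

r = 1 − (9.0000/20)² ≈ 1 − 0.2025 ≈ 0.7975

0.80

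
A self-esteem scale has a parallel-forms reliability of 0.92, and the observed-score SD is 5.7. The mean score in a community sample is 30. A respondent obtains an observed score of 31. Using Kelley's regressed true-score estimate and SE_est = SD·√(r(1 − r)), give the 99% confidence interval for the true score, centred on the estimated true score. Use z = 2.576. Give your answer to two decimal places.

T̂ = 0.92000(31) + 0.08000(30) ≈ 30.92000
SE_est = SD × √(r(1 − r)) = 5.70000 × √0.07360 ≈ 5.70000 × 0.27129 ≈ 1.54637
99% CI: 30.92000 ± 3.98345 ≈ (26.93655, 34.90345)

[26.94, 34.90]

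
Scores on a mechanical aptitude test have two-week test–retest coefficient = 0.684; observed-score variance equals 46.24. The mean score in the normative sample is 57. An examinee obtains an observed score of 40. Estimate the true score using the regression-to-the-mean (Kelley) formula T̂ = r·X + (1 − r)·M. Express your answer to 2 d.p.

45.37

T̂ = r·X + (1 − r)·M = 0.684·40 + 0.316·57 = 27.360 + 18.012 ≃ 45.372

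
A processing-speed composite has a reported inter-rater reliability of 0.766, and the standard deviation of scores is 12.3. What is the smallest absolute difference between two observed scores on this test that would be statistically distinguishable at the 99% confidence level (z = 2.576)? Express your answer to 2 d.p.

21.68

SEM = 12.3000*√(1 − 0.7660) ≈ 5.9499
SE_diff = SEM * √2 ≈ 5.9499 * 1.4142 ≈ 8.4145
Minimum reliable difference = 2.576 * SE_diff ≈ 2.576 * 8.4145 ≈ 21.6757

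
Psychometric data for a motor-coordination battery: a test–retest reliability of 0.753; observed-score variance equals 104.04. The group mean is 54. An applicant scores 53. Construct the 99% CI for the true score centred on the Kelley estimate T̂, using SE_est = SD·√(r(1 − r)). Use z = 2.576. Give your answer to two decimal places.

σ = 104.04^(1/2) = 10.20000
Estimated true score = 0.75300×53 + (1 − 0.75300)×54 ≈ 53.24700
SE_est = 10.20000×√(0.75300×0.24700) ≈ 4.39892
CI = 53.24700 ± 2.576 × 4.39892 → [41.91538, 64.57862]

[41.92, 64.58]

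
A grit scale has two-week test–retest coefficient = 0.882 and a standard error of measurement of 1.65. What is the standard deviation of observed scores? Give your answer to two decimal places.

4.80

SD = SEM / √(1 − r) = 1.65 / √0.11800 ≈ 1.65 / 0.34351 ≈ 4.80334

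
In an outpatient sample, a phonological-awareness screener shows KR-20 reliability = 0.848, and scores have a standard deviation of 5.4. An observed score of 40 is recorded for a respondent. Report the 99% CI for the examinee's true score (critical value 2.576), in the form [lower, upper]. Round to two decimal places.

The standard error of measurement is 5.4000×√(1 − 0.8480) ≃ 5.4000×0.3899 ≃ 2.1053.
Margin = 2.576 × 2.1053 ≃ 5.4233
99% CI: 40 ± 5.4233 = [34.5767, 45.4233]

[34.58, 45.42]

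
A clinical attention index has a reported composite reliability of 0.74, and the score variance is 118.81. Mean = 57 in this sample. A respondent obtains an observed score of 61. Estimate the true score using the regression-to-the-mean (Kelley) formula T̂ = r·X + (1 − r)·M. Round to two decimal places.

T̂ = 0.7400(61) + 0.2600(57) ≈ 59.9600

59.96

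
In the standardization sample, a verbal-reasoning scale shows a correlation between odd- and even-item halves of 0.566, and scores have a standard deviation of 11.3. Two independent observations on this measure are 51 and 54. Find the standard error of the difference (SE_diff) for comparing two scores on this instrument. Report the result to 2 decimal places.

8.41

Spearman-Brown: r = 2(0.566) / (1 + 0.566) = 1.132 / 1.566 ≈ 0.723
SEM = 11.300 × √(1 − 0.723) = 11.300 × √0.277 ≈ 11.300 × 0.526 ≈ 5.949
Standard error of the difference = 5.949·√2 ≈ 8.413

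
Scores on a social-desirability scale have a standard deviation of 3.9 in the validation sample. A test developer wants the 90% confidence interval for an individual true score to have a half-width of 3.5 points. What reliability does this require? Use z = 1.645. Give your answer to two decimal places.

0.70

Required SEM = 3.5 / 1.645 ≈ 2.1277
r = 1 − (2.1277/3.9)² ≈ 1 − 0.2976 ≈ 0.7024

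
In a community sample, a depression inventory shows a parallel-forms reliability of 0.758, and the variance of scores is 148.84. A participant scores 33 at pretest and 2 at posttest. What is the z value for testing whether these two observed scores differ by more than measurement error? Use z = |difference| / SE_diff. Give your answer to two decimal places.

SD = √148.84 ≈ 12.20000
SEM = 12.20000 * √(1 − 0.75800) = 12.20000 * √0.24200 ≈ 12.20000 * 0.49193 ≈ 6.00161
SE_diff = SEM * √2 ≈ 6.00161 * 1.41421 ≈ 8.48755
z = |33 − 2| / 8.48755 = 31 / 8.48755 ≈ 3.65241

3.65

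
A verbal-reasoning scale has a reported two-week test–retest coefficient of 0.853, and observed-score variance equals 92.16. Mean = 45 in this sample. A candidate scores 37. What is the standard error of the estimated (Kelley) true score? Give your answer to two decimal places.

SD = √92.16 = 9.600
SE_est = 9.600·√[r(1 − r)] ≈ 3.399

3.40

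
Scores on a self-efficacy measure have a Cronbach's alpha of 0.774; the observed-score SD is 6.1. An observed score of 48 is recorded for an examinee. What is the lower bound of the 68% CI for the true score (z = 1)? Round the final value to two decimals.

45.10

The standard error of measurement is 6.1000·√(1 − 0.7740) ≈ 6.1000·0.4754 ≈ 2.8999.
Margin = 1 · 2.8999 ≈ 2.8999
Lower limit = 48 − 2.8999 ≈ 45.1001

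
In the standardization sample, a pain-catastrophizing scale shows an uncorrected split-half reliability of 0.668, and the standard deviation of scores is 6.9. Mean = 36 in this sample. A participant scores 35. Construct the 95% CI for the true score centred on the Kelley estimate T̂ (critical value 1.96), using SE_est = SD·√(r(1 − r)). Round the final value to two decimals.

[29.80, 40.60]

Spearman-Brown: r = 2(0.668) / (1 + 0.668) = 1.33600 / 1.66800 ≈ 0.80096
T̂ = r·X + (1 − r)·M = 0.80096×35 + 0.19904×36 ≈ 28.03357 + 7.16547 ≈ 35.19904
SE_est = SD × √(r(1 − r)) = 6.90000 × √0.15942 ≈ 6.90000 × 0.39928 ≈ 2.75502
CI = 35.19904 ± 1.96 × 2.75502 → [29.79919, 40.59889]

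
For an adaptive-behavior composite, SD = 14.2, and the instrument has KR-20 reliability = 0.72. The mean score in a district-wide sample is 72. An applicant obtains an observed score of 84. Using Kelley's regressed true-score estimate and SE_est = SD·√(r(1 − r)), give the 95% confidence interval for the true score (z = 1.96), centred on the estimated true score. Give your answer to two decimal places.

[68.14, 93.14]

T̂ = r·X + (1 − r)·M = 0.72000×84 + 0.28000×72 = 60.48000 + 20.16000 ≈ 80.64000
SE_est = 14.20000·√[r(1 − r)] ≈ 6.37578
95% CI: 80.64000 ± 12.49654 ≈ (68.14346, 93.13654)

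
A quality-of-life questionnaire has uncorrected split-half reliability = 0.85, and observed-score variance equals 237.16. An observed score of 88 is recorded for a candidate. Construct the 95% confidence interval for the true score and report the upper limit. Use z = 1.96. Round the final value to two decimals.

SD = √237.16 ≈ 15.4000
r_full = 2·0.85 / (1 + 0.85) ≈ 0.9189
SEM = 15.4000·√(1 − 0.9189) ≈ 4.3851
Margin = 1.96 · 4.3851 ≈ 8.5948
Upper bound: 88 + 8.5948 = 96.5948

96.59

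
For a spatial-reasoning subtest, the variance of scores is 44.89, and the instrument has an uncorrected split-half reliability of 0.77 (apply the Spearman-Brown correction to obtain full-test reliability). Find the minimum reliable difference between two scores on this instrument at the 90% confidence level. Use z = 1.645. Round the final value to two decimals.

5.62

σ = 44.89^(1/2) = 6.700
r_full = 2·0.77 / (1 + 0.77) ≈ 0.870
SEM = 6.700·√(1 − 0.870) ≈ 2.415
SE_diff = SEM · √2 ≈ 2.415 · 1.414 ≈ 3.416
Smallest detectable difference = 1.645·3.416 ≈ 5.619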